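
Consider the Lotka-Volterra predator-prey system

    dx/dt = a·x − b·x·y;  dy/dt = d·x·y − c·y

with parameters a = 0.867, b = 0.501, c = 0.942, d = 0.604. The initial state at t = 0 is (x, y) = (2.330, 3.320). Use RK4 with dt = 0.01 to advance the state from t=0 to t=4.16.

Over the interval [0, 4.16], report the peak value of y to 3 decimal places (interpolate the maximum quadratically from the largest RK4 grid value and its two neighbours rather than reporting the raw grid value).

t=0.000: state=(2.330, 3.320)
step 1 (dt=0.01): k1=(-1.855, 1.545), k2=(-1.857, 1.530), k3=(-1.857, 1.530), k4=(-1.858, 1.515); state += dt/6·(k1+2k2+2k3+k4)
t=0.010: state=(2.311, 3.335)
t=0.020: state=(2.293, 3.350)
t=0.030: state=(2.274, 3.365)
continuing one RK4 step at a time; state shown every 20 steps (Δt=0.2):
t=0.200: state=(1.961, 3.563)
t=0.400: state=(1.622, 3.662)
t=0.600: state=(1.337, 3.625)
t=0.800: state=(1.113, 3.479)
t=1.000: state=(0.944, 3.262)
t=1.200: state=(0.820, 3.004)
t=1.400: state=(0.732, 2.732)
t=1.600: state=(0.671, 2.462)
t=1.800: state=(0.632, 2.206)
t=2.000: state=(0.610, 1.969)
t=2.200: state=(0.602, 1.755)
t=2.400: state=(0.606, 1.563)
t=2.600: state=(0.622, 1.394)
t=2.800: state=(0.648, 1.247)
t=3.000: state=(0.685, 1.119)
t=3.200: state=(0.732, 1.010)
t=3.400: state=(0.791, 0.917)
t=3.600: state=(0.861, 0.839)
t=3.800: state=(0.945, 0.775)
t=4.000: state=(1.043, 0.724)
t=4.160: state=(1.132, 0.691)
largest grid value and its neighbours: y(0.430)=3.66496, y(0.440)=3.66514, y(0.450)=3.66498
parabola through these three points peaks at t≈0.440 with y≈3.66514

max y = 3.665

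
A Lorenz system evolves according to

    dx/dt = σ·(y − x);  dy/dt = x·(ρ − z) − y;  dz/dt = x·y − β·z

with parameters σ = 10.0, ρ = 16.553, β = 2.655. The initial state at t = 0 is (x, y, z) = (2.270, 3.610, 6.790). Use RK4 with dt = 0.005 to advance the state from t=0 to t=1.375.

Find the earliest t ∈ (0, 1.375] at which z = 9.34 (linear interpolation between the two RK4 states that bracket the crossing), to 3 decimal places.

t = 0.208

t=0.000: state=(2.270, 3.610, 6.790)
step 1 (dt=0.005): k1=(13.400, 18.552, -9.833), k2=(13.529, 18.889, -9.540), k3=(13.534, 18.890, -9.539), k4=(13.668, 19.230, -9.241); state += dt/6·(k1+2k2+2k3+k4)
t=0.005: state=(2.338, 3.704, 6.742)
t=0.010: state=(2.407, 3.802, 6.698)
t=0.015: state=(2.477, 3.904, 6.656)
continuing one RK4 step at a time; state shown every 10 steps (Δt=0.05):
t=0.050: state=(3.021, 4.714, 6.461)
t=0.100: state=(3.990, 6.200, 6.554)
t=0.150: state=(5.247, 8.068, 7.285)
t=0.200: state=(6.800, 10.158, 8.966)
t=0.205: state=(6.969, 10.364, 9.198)
next step: t=0.210: state=(7.140, 10.567, 9.444) — z has crossed 9.34
linear interpolation between t=0.205 (9.19829) and t=0.210 (9.44373) → t≈0.208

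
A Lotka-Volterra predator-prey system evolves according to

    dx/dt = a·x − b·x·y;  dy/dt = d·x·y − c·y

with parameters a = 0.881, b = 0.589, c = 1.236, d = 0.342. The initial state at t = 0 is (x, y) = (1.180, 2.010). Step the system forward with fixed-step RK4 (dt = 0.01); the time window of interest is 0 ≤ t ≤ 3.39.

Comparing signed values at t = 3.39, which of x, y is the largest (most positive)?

t=0.000: state=(1.180, 2.010)
step 1 (dt=0.01): k1=(-0.357, -1.673), k2=(-0.351, -1.667), k3=(-0.351, -1.667), k4=(-0.345, -1.662); state += dt/6·(k1+2k2+2k3+k4)
t=0.010: state=(1.176, 1.993)
t=0.020: state=(1.173, 1.977)
t=0.030: state=(1.170, 1.960)
continuing one RK4 step at a time; state shown every 20 steps (Δt=0.2):
t=0.200: state=(1.132, 1.698)
t=0.400: state=(1.123, 1.433)
t=0.600: state=(1.147, 1.209)
t=0.800: state=(1.200, 1.023)
t=1.000: state=(1.280, 0.869)
t=1.200: state=(1.389, 0.744)
t=1.400: state=(1.527, 0.642)
t=1.600: state=(1.697, 0.559)
t=1.800: state=(1.903, 0.494)
t=2.000: state=(2.148, 0.443)
t=2.200: state=(2.437, 0.405)
t=2.400: state=(2.776, 0.378)
t=2.600: state=(3.170, 0.361)
t=2.800: state=(3.625, 0.356)
t=3.000: state=(4.145, 0.362)
t=3.200: state=(4.732, 0.383)
t=3.390: state=(5.349, 0.420)
compare at T: x=5.349, y=0.420

largest component: x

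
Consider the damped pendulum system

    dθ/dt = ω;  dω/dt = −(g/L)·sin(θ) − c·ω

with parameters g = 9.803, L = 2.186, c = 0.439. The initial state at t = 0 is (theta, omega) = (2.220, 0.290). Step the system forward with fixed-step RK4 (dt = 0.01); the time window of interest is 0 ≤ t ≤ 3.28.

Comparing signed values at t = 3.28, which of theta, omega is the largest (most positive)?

largest component: omega

t=0.000: state=(2.220, 0.290)
step 1 (dt=0.01): k1=(0.290, -3.699), k2=(0.272, -3.687), k3=(0.272, -3.688), k4=(0.253, -3.676); state += dt/6·(k1+2k2+2k3+k4)
t=0.010: state=(2.223, 0.253)
t=0.020: state=(2.225, 0.216)
t=0.030: state=(2.227, 0.180)
continuing one RK4 step at a time; state shown every 20 steps (Δt=0.2):
t=0.200: state=(2.207, -0.416)
t=0.400: state=(2.055, -1.103)
t=0.600: state=(1.764, -1.814)
t=0.800: state=(1.330, -2.514)
t=1.000: state=(0.769, -3.039)
t=1.200: state=(0.142, -3.153)
t=1.400: state=(-0.457, -2.746)
t=1.600: state=(-0.931, -1.961)
t=1.800: state=(-1.232, -1.034)
t=2.000: state=(-1.346, -0.119)
t=2.200: state=(-1.284, 0.725)
t=2.400: state=(-1.063, 1.457)
t=2.600: state=(-0.713, 2.001)
t=2.800: state=(-0.283, 2.241)
t=3.000: state=(0.157, 2.101)
t=3.200: state=(0.535, 1.627)
t=3.280: state=(0.655, 1.372)
compare at T: theta=0.655, omega=1.372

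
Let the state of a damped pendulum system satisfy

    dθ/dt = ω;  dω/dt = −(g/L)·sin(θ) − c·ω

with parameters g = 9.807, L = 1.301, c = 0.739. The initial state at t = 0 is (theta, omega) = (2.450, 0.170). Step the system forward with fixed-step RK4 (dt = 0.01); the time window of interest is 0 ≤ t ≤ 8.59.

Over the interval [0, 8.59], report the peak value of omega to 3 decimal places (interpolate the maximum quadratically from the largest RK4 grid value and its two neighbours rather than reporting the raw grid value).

max omega = 2.598

t=0.000: state=(2.450, 0.170)
step 1 (dt=0.01): k1=(0.170, -4.933), k2=(0.145, -4.910), k3=(0.145, -4.911), k4=(0.121, -4.888); state += dt/6·(k1+2k2+2k3+k4)
t=0.010: state=(2.451, 0.121)
t=0.020: state=(2.452, 0.072)
t=0.030: state=(2.453, 0.024)
continuing one RK4 step at a time; state shown every 50 steps (Δt=0.5):
t=0.500: state=(1.945, -2.243)
t=1.000: state=(0.238, -4.041)
t=1.500: state=(-1.169, -1.051)
t=2.000: state=(-0.833, 2.093)
t=2.500: state=(0.371, 1.998)
t=3.000: state=(0.733, -0.571)
t=3.500: state=(0.060, -1.658)
t=4.000: state=(-0.481, -0.261)
t=4.500: state=(-0.226, 1.044)
t=5.000: state=(0.248, 0.576)
t=5.500: state=(0.246, -0.512)
t=6.000: state=(-0.083, -0.585)
t=6.500: state=(-0.199, 0.147)
t=7.000: state=(-0.013, 0.457)
t=7.500: state=(0.133, 0.059)
t=8.000: state=(0.056, -0.295)
t=8.500: state=(-0.072, -0.144)
t=8.590: state=(-0.083, -0.084)
largest grid value and its neighbours: omega(2.230)=2.59778, omega(2.240)=2.59823, omega(2.250)=2.59678
parabola through these three points peaks at t≈2.237 with omega≈2.59830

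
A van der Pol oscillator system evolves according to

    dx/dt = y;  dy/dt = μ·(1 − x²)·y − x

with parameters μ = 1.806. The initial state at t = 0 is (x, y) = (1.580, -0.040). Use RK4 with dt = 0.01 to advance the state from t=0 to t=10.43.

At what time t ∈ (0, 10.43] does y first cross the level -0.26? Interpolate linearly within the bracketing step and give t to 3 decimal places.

t = 0.191

t=0.000: state=(1.580, -0.040)
step 1 (dt=0.01): k1=(-0.040, -1.472), k2=(-0.047, -1.452), k3=(-0.047, -1.452), k4=(-0.055, -1.432); state += dt/6·(k1+2k2+2k3+k4)
t=0.010: state=(1.580, -0.055)
t=0.020: state=(1.579, -0.069)
t=0.030: state=(1.578, -0.082)
t=0.190: state=(1.550, -0.259)
next step: t=0.200: state=(1.547, -0.268) — y has crossed -0.26
linear interpolation between t=0.190 (-0.25909) and t=0.200 (-0.26792) → t≈0.191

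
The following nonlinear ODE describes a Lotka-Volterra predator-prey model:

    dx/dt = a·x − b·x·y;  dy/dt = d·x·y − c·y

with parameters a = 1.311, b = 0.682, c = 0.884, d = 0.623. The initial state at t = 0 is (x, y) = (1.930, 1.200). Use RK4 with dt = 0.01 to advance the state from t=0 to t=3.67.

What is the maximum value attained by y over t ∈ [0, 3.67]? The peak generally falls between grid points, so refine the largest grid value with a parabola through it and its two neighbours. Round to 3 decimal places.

max y = 3.080

t=0.000: state=(1.930, 1.200)
step 1 (dt=0.01): k1=(0.951, 0.382), k2=(0.951, 0.386), k3=(0.951, 0.386), k4=(0.950, 0.390); state += dt/6·(k1+2k2+2k3+k4)
t=0.010: state=(1.940, 1.204)
t=0.020: state=(1.949, 1.208)
t=0.030: state=(1.958, 1.212)
continuing one RK4 step at a time; state shown every 20 steps (Δt=0.2):
t=0.200: state=(2.117, 1.294)
t=0.400: state=(2.287, 1.427)
t=0.600: state=(2.419, 1.604)
t=0.800: state=(2.489, 1.826)
t=1.000: state=(2.478, 2.087)
t=1.200: state=(2.377, 2.369)
t=1.400: state=(2.195, 2.641)
t=1.600: state=(1.958, 2.868)
t=1.800: state=(1.702, 3.019)
t=2.000: state=(1.458, 3.079)
t=2.200: state=(1.246, 3.052)
t=2.400: state=(1.075, 2.954)
t=2.600: state=(0.943, 2.806)
t=2.800: state=(0.846, 2.628)
t=3.000: state=(0.778, 2.435)
t=3.200: state=(0.735, 2.242)
t=3.400: state=(0.713, 2.056)
t=3.600: state=(0.709, 1.882)
t=3.670: state=(0.711, 1.824)
largest grid value and its neighbours: y(2.020)=3.08002, y(2.030)=3.08022, y(2.040)=3.08021
parabola through these three points peaks at t≈2.034 with y≈3.08024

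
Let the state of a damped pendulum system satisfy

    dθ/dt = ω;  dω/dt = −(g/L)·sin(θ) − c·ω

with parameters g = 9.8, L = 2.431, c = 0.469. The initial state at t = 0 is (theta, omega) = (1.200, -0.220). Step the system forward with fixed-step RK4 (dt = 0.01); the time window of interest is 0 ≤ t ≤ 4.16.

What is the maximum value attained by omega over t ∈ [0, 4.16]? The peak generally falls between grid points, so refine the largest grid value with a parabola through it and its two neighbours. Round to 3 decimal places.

t=0.000: state=(1.200, -0.220)
step 1 (dt=0.01): k1=(-0.220, -3.654), k2=(-0.238, -3.644), k3=(-0.238, -3.644), k4=(-0.256, -3.634); state += dt/6·(k1+2k2+2k3+k4)
t=0.010: state=(1.198, -0.256)
t=0.020: state=(1.195, -0.293)
t=0.030: state=(1.192, -0.329)
continuing one RK4 step at a time; state shown every 20 steps (Δt=0.2):
t=0.200: state=(1.086, -0.903)
t=0.400: state=(0.847, -1.458)
t=0.600: state=(0.516, -1.812)
t=0.800: state=(0.141, -1.895)
t=1.000: state=(-0.222, -1.689)
t=1.200: state=(-0.520, -1.253)
t=1.400: state=(-0.715, -0.689)
t=1.600: state=(-0.793, -0.095)
t=1.800: state=(-0.756, 0.457)
t=2.000: state=(-0.617, 0.907)
t=2.200: state=(-0.403, 1.204)
t=2.400: state=(-0.149, 1.305)
t=2.600: state=(0.105, 1.202)
t=2.800: state=(0.320, 0.928)
t=3.000: state=(0.469, 0.544)
t=3.200: state=(0.535, 0.120)
t=3.400: state=(0.518, -0.282)
t=3.600: state=(0.427, -0.610)
t=3.800: state=(0.282, -0.824)
t=4.000: state=(0.107, -0.899)
t=4.160: state=(-0.035, -0.855)
largest grid value and its neighbours: omega(2.390)=1.30478, omega(2.400)=1.30491, omega(2.410)=1.30453
parabola through these three points peaks at t≈2.398 with omega≈1.30493

max omega = 1.305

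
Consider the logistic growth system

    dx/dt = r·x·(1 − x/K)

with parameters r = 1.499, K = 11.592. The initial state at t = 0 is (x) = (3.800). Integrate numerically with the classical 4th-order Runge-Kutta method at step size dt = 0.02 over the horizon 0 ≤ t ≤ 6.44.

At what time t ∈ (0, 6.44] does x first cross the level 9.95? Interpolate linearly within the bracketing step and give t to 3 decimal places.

t=0.000: state=(3.800)
step 1 (dt=0.02): k1=(3.829), k2=(3.848), k3=(3.849), k4=(3.868); state += dt/6·(k1+2k2+2k3+k4)
t=0.020: state=(3.877)
t=0.040: state=(3.955)
t=0.060: state=(4.033)
continuing one RK4 step at a time; state shown every 25 steps (Δt=0.5):
t=0.500: state=(5.887)
t=1.000: state=(7.951)
t=1.500: state=(9.529)
t=1.680: state=(9.948)
next step: t=1.700: state=(9.990) — x has crossed 9.95
linear interpolation between t=1.680 (9.94798) and t=1.700 (9.98982) → t≈1.681

t = 1.681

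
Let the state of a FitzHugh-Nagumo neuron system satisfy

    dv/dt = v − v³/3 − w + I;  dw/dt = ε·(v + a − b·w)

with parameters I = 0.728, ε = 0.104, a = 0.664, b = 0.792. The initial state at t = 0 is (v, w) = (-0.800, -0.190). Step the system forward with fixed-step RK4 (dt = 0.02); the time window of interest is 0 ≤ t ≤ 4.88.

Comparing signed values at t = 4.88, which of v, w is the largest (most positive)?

t=0.000: state=(-0.800, -0.190)
step 1 (dt=0.02): k1=(0.289, 0.002), k2=(0.290, 0.002), k3=(0.290, 0.002), k4=(0.291, 0.002); state += dt/6·(k1+2k2+2k3+k4)
t=0.020: state=(-0.794, -0.190)
t=0.040: state=(-0.788, -0.190)
t=0.060: state=(-0.782, -0.190)
continuing one RK4 step at a time; state shown every 10 steps (Δt=0.2):
t=0.200: state=(-0.740, -0.189)
t=0.400: state=(-0.675, -0.187)
t=0.600: state=(-0.602, -0.183)
t=0.800: state=(-0.521, -0.178)
t=1.000: state=(-0.429, -0.171)
t=1.200: state=(-0.321, -0.163)
t=1.400: state=(-0.195, -0.152)
t=1.600: state=(-0.044, -0.138)
t=1.800: state=(0.136, -0.121)
t=2.000: state=(0.351, -0.101)
t=2.200: state=(0.601, -0.075)
t=2.400: state=(0.879, -0.045)
t=2.600: state=(1.162, -0.010)
t=2.800: state=(1.418, 0.031)
t=3.000: state=(1.621, 0.075)
t=3.200: state=(1.760, 0.123)
t=3.400: state=(1.844, 0.172)
t=3.600: state=(1.889, 0.221)
t=3.800: state=(1.908, 0.271)
t=4.000: state=(1.912, 0.319)
t=4.200: state=(1.906, 0.367)
t=4.400: state=(1.896, 0.414)
t=4.600: state=(1.882, 0.460)
t=4.800: state=(1.867, 0.505)
t=4.880: state=(1.861, 0.522)
compare at T: v=1.861, w=0.522

largest component: v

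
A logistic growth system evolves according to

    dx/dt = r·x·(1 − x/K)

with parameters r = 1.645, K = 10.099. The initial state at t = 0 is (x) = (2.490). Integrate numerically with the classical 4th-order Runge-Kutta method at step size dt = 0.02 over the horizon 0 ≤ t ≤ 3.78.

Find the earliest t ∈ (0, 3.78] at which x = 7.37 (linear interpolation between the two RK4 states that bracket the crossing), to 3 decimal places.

t = 1.283

t=0.000: state=(2.490)
step 1 (dt=0.02): k1=(3.086), k2=(3.112), k3=(3.112), k4=(3.137); state += dt/6·(k1+2k2+2k3+k4)
t=0.020: state=(2.552)
t=0.040: state=(2.615)
t=0.060: state=(2.680)
continuing one RK4 step at a time; state shown every 10 steps (Δt=0.2):
t=0.200: state=(3.157)
t=0.400: state=(3.910)
t=0.600: state=(4.722)
t=0.800: state=(5.550)
t=1.000: state=(6.352)
t=1.200: state=(7.090)
t=1.280: state=(7.360)
next step: t=1.300: state=(7.425) — x has crossed 7.37
linear interpolation between t=1.280 (7.36017) and t=1.300 (7.42534) → t≈1.283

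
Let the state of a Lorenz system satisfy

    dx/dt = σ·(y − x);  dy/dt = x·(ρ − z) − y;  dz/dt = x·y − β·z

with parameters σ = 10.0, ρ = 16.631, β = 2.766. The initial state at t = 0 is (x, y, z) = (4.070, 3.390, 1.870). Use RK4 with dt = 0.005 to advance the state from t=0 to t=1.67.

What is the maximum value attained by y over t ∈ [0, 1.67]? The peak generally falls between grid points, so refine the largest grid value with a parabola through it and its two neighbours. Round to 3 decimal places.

max y = 15.419

t=0.000: state=(4.070, 3.390, 1.870)
step 1 (dt=0.005): k1=(-6.800, 56.687, 8.625), k2=(-5.213, 56.207, 9.082), k3=(-5.264, 56.262, 9.088), k4=(-3.724, 55.834, 9.547); state += dt/6·(k1+2k2+2k3+k4)
t=0.005: state=(4.044, 3.671, 1.915)
t=0.010: state=(4.032, 3.949, 1.966)
t=0.015: state=(4.035, 4.223, 2.020)
continuing one RK4 step at a time; state shown every 20 steps (Δt=0.1):
t=0.100: state=(5.694, 9.089, 4.017)
t=0.200: state=(10.120, 14.908, 11.744)
t=0.300: state=(12.634, 11.456, 23.797)
t=0.400: state=(8.062, 1.778, 23.969)
t=0.500: state=(2.850, -0.808, 18.250)
t=0.600: state=(0.551, -0.700, 13.737)
t=0.700: state=(-0.189, -0.605, 10.412)
t=0.800: state=(-0.513, -0.815, 7.918)
t=0.900: state=(-0.888, -1.378, 6.072)
t=1.000: state=(-1.583, -2.541, 4.814)
t=1.100: state=(-2.959, -4.850, 4.378)
t=1.200: state=(-5.579, -9.003, 5.915)
t=1.300: state=(-9.581, -13.674, 12.357)
t=1.400: state=(-11.814, -11.140, 22.275)
t=1.500: state=(-8.292, -3.107, 23.199)
t=1.600: state=(-3.732, -0.333, 18.299)
t=1.670: state=(-1.979, -0.277, 15.122)
largest grid value and its neighbours: y(0.225)=15.41304, y(0.230)=15.41543, y(0.235)=15.38074
parabola through these three points peaks at t≈0.228 with y≈15.41895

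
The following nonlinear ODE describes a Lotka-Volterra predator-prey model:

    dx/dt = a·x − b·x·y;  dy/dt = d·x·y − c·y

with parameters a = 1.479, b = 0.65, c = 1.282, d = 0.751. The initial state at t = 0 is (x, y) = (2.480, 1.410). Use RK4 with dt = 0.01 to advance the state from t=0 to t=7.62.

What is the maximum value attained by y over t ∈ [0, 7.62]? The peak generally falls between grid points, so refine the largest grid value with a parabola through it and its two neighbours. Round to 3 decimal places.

max y = 3.855

t=0.000: state=(2.480, 1.410)
step 1 (dt=0.01): k1=(1.395, 0.818), k2=(1.392, 0.828), k3=(1.392, 0.828), k4=(1.389, 0.838); state += dt/6·(k1+2k2+2k3+k4)
t=0.010: state=(2.494, 1.418)
t=0.020: state=(2.508, 1.427)
t=0.030: state=(2.522, 1.435)
continuing one RK4 step at a time; state shown every 25 steps (Δt=0.25):
t=0.250: state=(2.797, 1.682)
t=0.500: state=(2.983, 2.106)
t=0.750: state=(2.932, 2.675)
t=1.000: state=(2.614, 3.280)
t=1.250: state=(2.135, 3.722)
t=1.500: state=(1.662, 3.853)
t=1.750: state=(1.299, 3.685)
t=2.000: state=(1.062, 3.332)
t=2.250: state=(0.925, 2.910)
t=2.500: state=(0.863, 2.496)
t=2.750: state=(0.859, 2.128)
t=3.000: state=(0.903, 1.821)
t=3.250: state=(0.992, 1.577)
t=3.500: state=(1.129, 1.396)
t=3.750: state=(1.316, 1.274)
t=4.000: state=(1.558, 1.210)
t=4.250: state=(1.855, 1.208)
t=4.500: state=(2.195, 1.282)
t=4.750: state=(2.548, 1.453)
t=5.000: state=(2.848, 1.752)
t=5.250: state=(2.994, 2.208)
t=5.500: state=(2.889, 2.797)
t=5.750: state=(2.527, 3.386)
t=6.000: state=(2.036, 3.774)
t=6.250: state=(1.580, 3.841)
t=6.500: state=(1.243, 3.626)
t=6.750: state=(1.028, 3.252)
t=7.000: state=(0.908, 2.827)
t=7.250: state=(0.858, 2.419)
t=7.500: state=(0.864, 2.062)
t=7.620: state=(0.883, 1.913)
largest grid value and its neighbours: y(1.460)=3.85439, y(1.470)=3.85485, y(1.480)=3.85479
parabola through these three points peaks at t≈1.474 with y≈3.85489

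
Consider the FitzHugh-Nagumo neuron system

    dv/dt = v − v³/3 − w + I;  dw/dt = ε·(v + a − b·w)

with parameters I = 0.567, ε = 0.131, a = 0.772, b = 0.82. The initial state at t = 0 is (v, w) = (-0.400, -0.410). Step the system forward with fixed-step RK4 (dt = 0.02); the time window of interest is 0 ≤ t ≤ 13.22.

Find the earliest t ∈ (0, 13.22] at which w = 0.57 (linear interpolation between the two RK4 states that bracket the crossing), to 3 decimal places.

t=0.000: state=(-0.400, -0.410)
step 1 (dt=0.02): k1=(0.598, 0.093), k2=(0.602, 0.093), k3=(0.602, 0.093), k4=(0.607, 0.094); state += dt/6·(k1+2k2+2k3+k4)
t=0.020: state=(-0.388, -0.408)
t=0.040: state=(-0.376, -0.406)
t=0.060: state=(-0.363, -0.404)
continuing one RK4 step at a time; state shown every 25 steps (Δt=0.5):
t=0.500: state=(-0.036, -0.354)
t=1.000: state=(0.510, -0.272)
t=1.500: state=(1.207, -0.154)
t=2.000: state=(1.709, -0.001)
t=2.500: state=(1.867, 0.163)
t=3.000: state=(1.868, 0.324)
t=3.500: state=(1.824, 0.474)
t=3.840: state=(1.786, 0.569)
next step: t=3.860: state=(1.784, 0.575) — w has crossed 0.57
linear interpolation between t=3.840 (0.56944) and t=3.860 (0.57491) → t≈3.842

t = 3.842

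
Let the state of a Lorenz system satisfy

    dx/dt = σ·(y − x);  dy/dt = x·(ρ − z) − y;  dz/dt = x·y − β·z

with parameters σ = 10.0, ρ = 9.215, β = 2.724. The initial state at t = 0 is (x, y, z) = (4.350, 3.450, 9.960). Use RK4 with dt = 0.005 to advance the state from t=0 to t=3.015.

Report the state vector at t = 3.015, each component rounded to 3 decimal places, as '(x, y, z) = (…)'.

(x, y, z) = (4.945, 4.864, 8.540)

t=0.000: state=(4.350, 3.450, 9.960)
step 1 (dt=0.005): k1=(-9.000, -6.691, -12.124), k2=(-8.942, -6.526, -12.191), k3=(-8.940, -6.526, -12.188), k4=(-8.879, -6.362, -12.252); state += dt/6·(k1+2k2+2k3+k4)
t=0.005: state=(4.305, 3.417, 9.899)
t=0.010: state=(4.261, 3.386, 9.838)
t=0.015: state=(4.218, 3.357, 9.775)
continuing one RK4 step at a time; state shown every 20 steps (Δt=0.1):
t=0.100: state=(3.615, 3.075, 8.692)
t=0.200: state=(3.282, 3.146, 7.539)
t=0.300: state=(3.318, 3.513, 6.692)
t=0.400: state=(3.646, 4.097, 6.252)
t=0.500: state=(4.192, 4.817, 6.296)
t=0.600: state=(4.849, 5.507, 6.857)
t=0.700: state=(5.434, 5.906, 7.827)
t=0.800: state=(5.720, 5.795, 8.858)
t=0.900: state=(5.577, 5.236, 9.496)
t=1.000: state=(5.110, 4.563, 9.518)
t=1.100: state=(4.573, 4.081, 9.062)
t=1.200: state=(4.177, 3.890, 8.408)
t=1.300: state=(4.009, 3.957, 7.794)
t=1.400: state=(4.062, 4.214, 7.371)
t=1.500: state=(4.291, 4.584, 7.221)
t=1.600: state=(4.621, 4.971, 7.369)
t=1.700: state=(4.955, 5.254, 7.770)
t=1.800: state=(5.183, 5.327, 8.283)
t=1.900: state=(5.226, 5.167, 8.713)
t=2.000: state=(5.081, 4.864, 8.902)
t=2.100: state=(4.828, 4.559, 8.817)
t=2.200: state=(4.578, 4.360, 8.540)
t=2.300: state=(4.413, 4.307, 8.199)
t=2.400: state=(4.369, 4.386, 7.907)
t=2.500: state=(4.439, 4.556, 7.742)
t=2.600: state=(4.588, 4.761, 7.738)
t=2.700: state=(4.766, 4.937, 7.884)
t=2.800: state=(4.913, 5.027, 8.123)
t=2.900: state=(4.982, 5.004, 8.366)
t=3.000: state=(4.956, 4.886, 8.526)
t=3.015: state=(4.945, 4.864, 8.540)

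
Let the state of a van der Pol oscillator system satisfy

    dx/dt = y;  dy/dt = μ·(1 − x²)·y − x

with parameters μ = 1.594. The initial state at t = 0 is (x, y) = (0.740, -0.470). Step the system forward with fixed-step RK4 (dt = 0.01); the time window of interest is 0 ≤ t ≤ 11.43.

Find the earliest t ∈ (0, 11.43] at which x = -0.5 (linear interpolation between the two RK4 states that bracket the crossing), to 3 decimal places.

t = 0.972

t=0.000: state=(0.740, -0.470)
step 1 (dt=0.01): k1=(-0.470, -1.079), k2=(-0.475, -1.083), k3=(-0.475, -1.083), k4=(-0.481, -1.087); state += dt/6·(k1+2k2+2k3+k4)
t=0.010: state=(0.735, -0.481)
t=0.020: state=(0.730, -0.492)
t=0.030: state=(0.725, -0.503)
continuing one RK4 step at a time; state shown every 50 steps (Δt=0.5):
t=0.500: state=(0.343, -1.194)
t=0.970: state=(-0.495, -2.432)
next step: t=0.980: state=(-0.519, -2.456) — x has crossed -0.5
linear interpolation between t=0.970 (-0.49502) and t=0.980 (-0.51947) → t≈0.972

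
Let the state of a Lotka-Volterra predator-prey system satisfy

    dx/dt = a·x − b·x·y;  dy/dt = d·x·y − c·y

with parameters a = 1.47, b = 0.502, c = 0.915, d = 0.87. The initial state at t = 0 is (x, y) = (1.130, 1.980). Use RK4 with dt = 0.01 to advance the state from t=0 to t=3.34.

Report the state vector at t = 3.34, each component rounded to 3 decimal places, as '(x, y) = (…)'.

(x, y) = (0.657, 3.358)

t=0.000: state=(1.130, 1.980)
step 1 (dt=0.01): k1=(0.538, 0.135), k2=(0.539, 0.140), k3=(0.539, 0.140), k4=(0.540, 0.144); state += dt/6·(k1+2k2+2k3+k4)
t=0.010: state=(1.135, 1.981)
t=0.020: state=(1.141, 1.983)
t=0.030: state=(1.146, 1.984)
continuing one RK4 step at a time; state shown every 20 steps (Δt=0.2):
t=0.200: state=(1.240, 2.026)
t=0.400: state=(1.352, 2.115)
t=0.600: state=(1.458, 2.249)
t=0.800: state=(1.547, 2.434)
t=1.000: state=(1.608, 2.668)
t=1.200: state=(1.628, 2.946)
t=1.400: state=(1.601, 3.252)
t=1.600: state=(1.526, 3.557)
t=1.800: state=(1.413, 3.826)
t=2.000: state=(1.277, 4.027)
t=2.200: state=(1.136, 4.137)
t=2.400: state=(1.005, 4.150)
t=2.600: state=(0.892, 4.075)
t=2.800: state=(0.800, 3.930)
t=3.000: state=(0.730, 3.738)
t=3.200: state=(0.681, 3.518)
t=3.340: state=(0.657, 3.358)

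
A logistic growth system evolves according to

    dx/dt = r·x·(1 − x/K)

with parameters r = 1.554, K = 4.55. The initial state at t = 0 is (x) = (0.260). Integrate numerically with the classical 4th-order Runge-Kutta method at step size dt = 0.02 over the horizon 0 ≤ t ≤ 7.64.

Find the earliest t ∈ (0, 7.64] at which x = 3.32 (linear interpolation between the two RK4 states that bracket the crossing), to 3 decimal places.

t=0.000: state=(0.260)
step 1 (dt=0.02): k1=(0.381), k2=(0.386), k3=(0.386), k4=(0.392); state += dt/6·(k1+2k2+2k3+k4)
t=0.020: state=(0.268)
t=0.040: state=(0.276)
t=0.060: state=(0.284)
continuing one RK4 step at a time; state shown every 25 steps (Δt=0.5):
t=0.500: state=(0.530)
t=1.000: state=(1.014)
t=1.500: state=(1.747)
t=2.000: state=(2.619)
t=2.440: state=(3.316)
next step: t=2.460: state=(3.344) — x has crossed 3.32
linear interpolation between t=2.440 (3.31591) and t=2.460 (3.34366) → t≈2.443

t = 2.443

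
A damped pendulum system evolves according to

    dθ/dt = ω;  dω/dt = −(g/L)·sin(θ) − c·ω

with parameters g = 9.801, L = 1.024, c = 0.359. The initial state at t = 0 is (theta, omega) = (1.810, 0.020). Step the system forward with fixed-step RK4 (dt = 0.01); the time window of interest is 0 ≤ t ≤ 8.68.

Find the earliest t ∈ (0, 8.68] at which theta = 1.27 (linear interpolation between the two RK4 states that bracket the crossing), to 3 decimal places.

t=0.000: state=(1.810, 0.020)
step 1 (dt=0.01): k1=(0.020, -9.306), k2=(-0.027, -9.289), k3=(-0.026, -9.290), k4=(-0.073, -9.273); state += dt/6·(k1+2k2+2k3+k4)
t=0.010: state=(1.810, -0.073)
t=0.020: state=(1.809, -0.165)
t=0.030: state=(1.806, -0.258)
t=0.340: state=(1.294, -3.003)
next step: t=0.350: state=(1.264, -3.084) — theta has crossed 1.27
linear interpolation between t=0.340 (1.29394) and t=0.350 (1.26351) → t≈0.348

t = 0.348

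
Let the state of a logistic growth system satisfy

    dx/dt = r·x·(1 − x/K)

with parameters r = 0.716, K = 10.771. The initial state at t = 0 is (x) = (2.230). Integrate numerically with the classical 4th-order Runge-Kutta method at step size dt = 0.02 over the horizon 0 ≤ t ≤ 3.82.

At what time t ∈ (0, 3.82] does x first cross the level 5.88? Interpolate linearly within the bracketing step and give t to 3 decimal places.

t = 2.133

t=0.000: state=(2.230)
step 1 (dt=0.02): k1=(1.266), k2=(1.271), k3=(1.271), k4=(1.277); state += dt/6·(k1+2k2+2k3+k4)
t=0.020: state=(2.255)
t=0.040: state=(2.281)
t=0.060: state=(2.307)
continuing one RK4 step at a time; state shown every 10 steps (Δt=0.2):
t=0.200: state=(2.494)
t=0.400: state=(2.779)
t=0.600: state=(3.084)
t=0.800: state=(3.409)
t=1.000: state=(3.751)
t=1.200: state=(4.108)
t=1.400: state=(4.477)
t=1.600: state=(4.856)
t=1.800: state=(5.240)
t=2.000: state=(5.625)
t=2.120: state=(5.856)
next step: t=2.140: state=(5.894) — x has crossed 5.88
linear interpolation between t=2.120 (5.85565) and t=2.140 (5.89389) → t≈2.133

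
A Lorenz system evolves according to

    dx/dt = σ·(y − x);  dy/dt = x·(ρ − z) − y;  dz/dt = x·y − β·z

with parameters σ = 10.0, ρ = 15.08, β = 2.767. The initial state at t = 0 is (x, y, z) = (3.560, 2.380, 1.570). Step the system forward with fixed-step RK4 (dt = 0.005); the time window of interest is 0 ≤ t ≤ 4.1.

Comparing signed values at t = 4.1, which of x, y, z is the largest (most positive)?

largest component: z

t=0.000: state=(3.560, 2.380, 1.570)
step 1 (dt=0.005): k1=(-11.800, 45.716, 4.129), k2=(-10.362, 45.166, 4.433), k3=(-10.412, 45.214, 4.435), k4=(-9.019, 44.708, 4.736); state += dt/6·(k1+2k2+2k3+k4)
t=0.005: state=(3.508, 2.606, 1.592)
t=0.010: state=(3.469, 2.827, 1.617)
t=0.015: state=(3.444, 3.045, 1.646)
continuing one RK4 step at a time; state shown every 40 steps (Δt=0.2):
t=0.200: state=(7.790, 11.967, 7.167)
t=0.400: state=(10.158, 5.817, 22.861)
t=0.600: state=(1.878, -0.132, 14.565)
t=0.800: state=(0.417, 0.359, 8.382)
t=1.000: state=(0.746, 1.126, 4.881)
t=1.200: state=(2.352, 3.796, 3.373)
t=1.400: state=(7.661, 11.478, 8.117)
t=1.600: state=(9.867, 6.214, 21.933)
t=1.800: state=(2.464, 0.547, 14.611)
t=2.000: state=(1.220, 1.386, 8.597)
t=2.200: state=(2.530, 3.772, 5.651)
t=2.400: state=(6.922, 10.047, 8.474)
t=2.600: state=(9.837, 7.739, 20.306)
t=2.800: state=(3.650, 1.579, 15.380)
t=3.000: state=(2.264, 2.551, 9.572)
t=3.200: state=(4.233, 5.977, 7.570)
t=3.400: state=(8.736, 10.645, 13.715)
t=3.600: state=(7.311, 4.547, 18.717)
t=3.800: state=(3.404, 2.680, 13.017)
t=4.000: state=(3.811, 4.796, 9.367)
t=4.100: state=(5.143, 6.805, 9.378)
compare at T: x=5.143, y=6.805, z=9.378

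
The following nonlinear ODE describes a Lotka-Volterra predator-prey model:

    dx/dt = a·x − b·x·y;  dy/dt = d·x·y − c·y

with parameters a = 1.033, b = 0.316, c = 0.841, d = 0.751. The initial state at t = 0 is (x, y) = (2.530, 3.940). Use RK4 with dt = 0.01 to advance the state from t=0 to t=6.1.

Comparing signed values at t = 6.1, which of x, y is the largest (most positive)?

t=0.000: state=(2.530, 3.940)
step 1 (dt=0.01): k1=(-0.536, 4.173), k2=(-0.553, 4.187), k3=(-0.553, 4.187), k4=(-0.569, 4.200); state += dt/6·(k1+2k2+2k3+k4)
t=0.010: state=(2.524, 3.982)
t=0.020: state=(2.519, 4.024)
t=0.030: state=(2.512, 4.066)
continuing one RK4 step at a time; state shown every 20 steps (Δt=0.2):
t=0.200: state=(2.360, 4.815)
t=0.400: state=(2.081, 5.687)
t=0.600: state=(1.744, 6.408)
t=0.800: state=(1.408, 6.860)
t=1.000: state=(1.115, 7.002)
t=1.200: state=(0.883, 6.871)
t=1.400: state=(0.710, 6.541)
t=1.600: state=(0.586, 6.090)
t=1.800: state=(0.498, 5.581)
t=2.000: state=(0.437, 5.059)
t=2.200: state=(0.397, 4.551)
t=2.400: state=(0.372, 4.074)
t=2.600: state=(0.358, 3.637)
t=2.800: state=(0.354, 3.243)
t=3.000: state=(0.359, 2.891)
t=3.200: state=(0.371, 2.581)
t=3.400: state=(0.391, 2.310)
t=3.600: state=(0.419, 2.075)
t=3.800: state=(0.455, 1.872)
t=4.000: state=(0.500, 1.700)
t=4.200: state=(0.554, 1.555)
t=4.400: state=(0.620, 1.435)
t=4.600: state=(0.699, 1.339)
t=4.800: state=(0.791, 1.265)
t=5.000: state=(0.899, 1.214)
t=5.200: state=(1.025, 1.185)
t=5.400: state=(1.170, 1.181)
t=5.600: state=(1.334, 1.204)
t=5.800: state=(1.518, 1.261)
t=6.000: state=(1.718, 1.358)
t=6.100: state=(1.823, 1.426)
compare at T: x=1.823, y=1.426

largest component: x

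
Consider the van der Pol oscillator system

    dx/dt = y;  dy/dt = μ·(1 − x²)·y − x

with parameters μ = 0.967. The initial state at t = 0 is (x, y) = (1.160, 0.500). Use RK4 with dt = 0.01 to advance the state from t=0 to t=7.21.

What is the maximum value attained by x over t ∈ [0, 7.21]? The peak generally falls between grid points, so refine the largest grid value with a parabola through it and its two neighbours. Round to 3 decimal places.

max x = 2.003

t=0.000: state=(1.160, 0.500)
step 1 (dt=0.01): k1=(0.500, -1.327), k2=(0.493, -1.330), k3=(0.493, -1.330), k4=(0.487, -1.333); state += dt/6·(k1+2k2+2k3+k4)
t=0.010: state=(1.165, 0.487)
t=0.020: state=(1.170, 0.473)
t=0.030: state=(1.174, 0.460)
continuing one RK4 step at a time; state shown every 25 steps (Δt=0.25):
t=0.250: state=(1.243, 0.162)
t=0.500: state=(1.243, -0.150)
t=0.750: state=(1.171, -0.422)
t=1.000: state=(1.035, -0.670)
t=1.250: state=(0.835, -0.929)
t=1.500: state=(0.566, -1.236)
t=1.750: state=(0.210, -1.624)
t=2.000: state=(-0.250, -2.059)
t=2.250: state=(-0.804, -2.301)
t=2.500: state=(-1.348, -1.934)
t=2.750: state=(-1.725, -1.045)
t=3.000: state=(-1.880, -0.252)
t=3.250: state=(-1.879, 0.217)
t=3.500: state=(-1.790, 0.473)
t=3.750: state=(-1.650, 0.639)
t=4.000: state=(-1.472, 0.782)
t=4.250: state=(-1.257, 0.944)
t=4.500: state=(-0.996, 1.158)
t=4.750: state=(-0.671, 1.461)
t=5.000: state=(-0.255, 1.889)
t=5.250: state=(0.281, 2.394)
t=5.500: state=(0.920, 2.619)
t=5.750: state=(1.518, 2.013)
t=6.000: state=(1.883, 0.910)
t=6.250: state=(2.001, 0.106)
t=6.500: state=(1.970, -0.305)
t=6.750: state=(1.865, -0.514)
t=7.000: state=(1.719, -0.650)
t=7.210: state=(1.571, -0.752)
largest grid value and its neighbours: x(6.290)=2.00303, x(6.300)=2.00311, x(6.310)=2.00299
parabola through these three points peaks at t≈6.299 with x≈2.00311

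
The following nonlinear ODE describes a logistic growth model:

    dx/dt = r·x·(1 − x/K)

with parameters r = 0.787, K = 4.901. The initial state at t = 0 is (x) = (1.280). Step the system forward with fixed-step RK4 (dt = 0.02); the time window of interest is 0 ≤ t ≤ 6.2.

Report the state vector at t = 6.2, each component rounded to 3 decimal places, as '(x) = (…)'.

(x) = (4.798)

t=0.000: state=(1.280)
step 1 (dt=0.02): k1=(0.744), k2=(0.747), k3=(0.747), k4=(0.750); state += dt/6·(k1+2k2+2k3+k4)
t=0.020: state=(1.295)
t=0.040: state=(1.310)
t=0.060: state=(1.325)
continuing one RK4 step at a time; state shown every 25 steps (Δt=0.5):
t=0.500: state=(1.685)
t=1.000: state=(2.142)
t=1.500: state=(2.622)
t=2.000: state=(3.090)
t=2.500: state=(3.512)
t=3.000: state=(3.869)
t=3.500: state=(4.153)
t=4.000: state=(4.370)
t=4.500: state=(4.530)
t=5.000: state=(4.644)
t=5.500: state=(4.725)
t=6.000: state=(4.781)
t=6.200: state=(4.798)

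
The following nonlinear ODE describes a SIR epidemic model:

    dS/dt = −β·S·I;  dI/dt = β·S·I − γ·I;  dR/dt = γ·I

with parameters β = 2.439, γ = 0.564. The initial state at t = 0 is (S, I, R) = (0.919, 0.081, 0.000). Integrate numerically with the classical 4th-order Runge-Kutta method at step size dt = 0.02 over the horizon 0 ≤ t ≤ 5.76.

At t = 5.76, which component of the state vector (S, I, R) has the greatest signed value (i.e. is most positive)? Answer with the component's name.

largest component: R

t=0.000: state=(0.919, 0.081, 0.000)
step 1 (dt=0.02): k1=(-0.182, 0.136, 0.046), k2=(-0.184, 0.138, 0.046), k3=(-0.184, 0.138, 0.046), k4=(-0.187, 0.140, 0.047); state += dt/6·(k1+2k2+2k3+k4)
t=0.020: state=(0.915, 0.084, 0.001)
t=0.040: state=(0.912, 0.087, 0.002)
t=0.060: state=(0.908, 0.090, 0.003)
continuing one RK4 step at a time; state shown every 10 steps (Δt=0.2):
t=0.200: state=(0.877, 0.112, 0.011)
t=0.400: state=(0.823, 0.152, 0.026)
t=0.600: state=(0.755, 0.199, 0.045)
t=0.800: state=(0.677, 0.253, 0.071)
t=1.000: state=(0.590, 0.307, 0.102)
t=1.200: state=(0.502, 0.358, 0.140)
t=1.400: state=(0.417, 0.400, 0.183)
t=1.600: state=(0.340, 0.430, 0.230)
t=1.800: state=(0.274, 0.446, 0.279)
t=2.000: state=(0.221, 0.449, 0.330)
t=2.200: state=(0.177, 0.442, 0.380)
t=2.400: state=(0.143, 0.427, 0.430)
t=2.600: state=(0.117, 0.406, 0.477)
t=2.800: state=(0.097, 0.382, 0.521)
t=3.000: state=(0.081, 0.357, 0.563)
t=3.200: state=(0.068, 0.330, 0.602)
t=3.400: state=(0.058, 0.304, 0.637)
t=3.600: state=(0.051, 0.279, 0.670)
t=3.800: state=(0.044, 0.255, 0.700)
t=4.000: state=(0.039, 0.233, 0.728)
t=4.200: state=(0.035, 0.212, 0.753)
t=4.400: state=(0.032, 0.192, 0.776)
t=4.600: state=(0.029, 0.174, 0.796)
t=4.800: state=(0.027, 0.158, 0.815)
t=5.000: state=(0.025, 0.143, 0.832)
t=5.200: state=(0.024, 0.129, 0.847)
t=5.400: state=(0.022, 0.117, 0.861)
t=5.600: state=(0.021, 0.105, 0.874)
t=5.760: state=(0.020, 0.097, 0.883)
compare at T: S=0.020, I=0.097, R=0.883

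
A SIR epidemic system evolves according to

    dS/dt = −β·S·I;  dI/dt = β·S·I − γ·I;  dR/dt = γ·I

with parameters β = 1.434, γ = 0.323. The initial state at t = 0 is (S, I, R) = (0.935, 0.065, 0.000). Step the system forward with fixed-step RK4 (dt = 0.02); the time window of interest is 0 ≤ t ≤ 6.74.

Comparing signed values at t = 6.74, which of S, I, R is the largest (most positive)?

largest component: R

t=0.000: state=(0.935, 0.065, 0.000)
step 1 (dt=0.02): k1=(-0.087, 0.066, 0.021), k2=(-0.088, 0.067, 0.021), k3=(-0.088, 0.067, 0.021), k4=(-0.089, 0.067, 0.021); state += dt/6·(k1+2k2+2k3+k4)
t=0.020: state=(0.933, 0.066, 0.000)
t=0.040: state=(0.931, 0.068, 0.001)
t=0.060: state=(0.930, 0.069, 0.001)
continuing one RK4 step at a time; state shown every 25 steps (Δt=0.5):
t=0.500: state=(0.880, 0.106, 0.014)
t=1.000: state=(0.799, 0.165, 0.035)
t=1.500: state=(0.692, 0.240, 0.068)
t=2.000: state=(0.566, 0.321, 0.113)
t=2.500: state=(0.438, 0.391, 0.171)
t=3.000: state=(0.325, 0.437, 0.238)
t=3.500: state=(0.235, 0.454, 0.311)
t=4.000: state=(0.170, 0.446, 0.384)
t=4.500: state=(0.125, 0.422, 0.454)
t=5.000: state=(0.093, 0.388, 0.519)
t=5.500: state=(0.072, 0.350, 0.579)
t=6.000: state=(0.056, 0.311, 0.632)
t=6.500: state=(0.046, 0.275, 0.679)
t=6.740: state=(0.042, 0.258, 0.700)
compare at T: S=0.042, I=0.258, R=0.700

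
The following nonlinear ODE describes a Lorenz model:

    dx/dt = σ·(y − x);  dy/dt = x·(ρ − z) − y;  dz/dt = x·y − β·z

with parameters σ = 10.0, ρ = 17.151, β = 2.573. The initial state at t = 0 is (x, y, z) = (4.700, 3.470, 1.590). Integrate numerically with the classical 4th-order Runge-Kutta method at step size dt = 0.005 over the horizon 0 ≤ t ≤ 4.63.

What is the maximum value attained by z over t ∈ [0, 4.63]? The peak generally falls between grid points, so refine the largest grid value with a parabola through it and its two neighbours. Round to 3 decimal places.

max z = 26.944

t=0.000: state=(4.700, 3.470, 1.590)
step 1 (dt=0.005): k1=(-12.300, 69.667, 12.218), k2=(-10.251, 68.871, 12.846), k3=(-10.322, 68.946, 12.851), k4=(-8.337, 68.220, 13.476); state += dt/6·(k1+2k2+2k3+k4)
t=0.005: state=(4.649, 3.815, 1.654)
t=0.010: state=(4.616, 4.153, 1.725)
t=0.015: state=(4.602, 4.486, 1.802)
continuing one RK4 step at a time; state shown every 40 steps (Δt=0.2):
t=0.200: state=(11.132, 15.874, 14.130)
t=0.400: state=(6.733, 0.092, 24.073)
t=0.600: state=(-0.322, -1.439, 14.070)
t=0.800: state=(-1.714, -2.484, 8.743)
t=1.000: state=(-4.688, -7.190, 7.595)
t=1.200: state=(-10.624, -12.112, 18.725)
t=1.400: state=(-5.711, -1.940, 20.614)
t=1.600: state=(-1.930, -1.570, 12.972)
t=1.800: state=(-2.776, -3.926, 8.668)
t=2.000: state=(-7.021, -10.083, 10.691)
t=2.200: state=(-9.909, -7.845, 22.294)
t=2.400: state=(-3.760, -1.708, 17.290)
t=2.600: state=(-2.492, -2.894, 11.215)
t=2.800: state=(-4.926, -7.039, 9.499)
t=3.000: state=(-9.698, -10.966, 17.852)
t=3.200: state=(-6.309, -3.272, 20.190)
t=3.400: state=(-2.985, -2.682, 13.652)
t=3.600: state=(-4.189, -5.634, 10.326)
t=3.800: state=(-8.351, -10.445, 14.772)
t=4.000: state=(-7.923, -5.418, 20.876)
t=4.200: state=(-3.816, -2.911, 15.466)
t=4.400: state=(-4.080, -5.095, 11.458)
t=4.600: state=(-7.442, -9.435, 13.723)
t=4.630: state=(-8.015, -9.811, 14.858)
largest grid value and its neighbours: z(0.325)=26.93513, z(0.330)=26.94143, z(0.335)=26.90706
parabola through these three points peaks at t≈0.328 with z≈26.94385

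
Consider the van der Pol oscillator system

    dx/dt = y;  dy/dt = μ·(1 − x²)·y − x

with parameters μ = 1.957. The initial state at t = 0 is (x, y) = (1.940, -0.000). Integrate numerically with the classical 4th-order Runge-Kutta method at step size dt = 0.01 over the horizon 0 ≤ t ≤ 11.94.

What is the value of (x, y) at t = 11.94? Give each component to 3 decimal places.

(x, y) = (-1.799, 0.379)

t=0.000: state=(1.940, -0.000)
step 1 (dt=0.01): k1=(-0.000, -1.940), k2=(-0.010, -1.888), k3=(-0.009, -1.889), k4=(-0.019, -1.838); state += dt/6·(k1+2k2+2k3+k4)
t=0.010: state=(1.940, -0.019)
t=0.020: state=(1.940, -0.037)
t=0.030: state=(1.939, -0.054)
continuing one RK4 step at a time; state shown every 50 steps (Δt=0.5):
t=0.500: state=(1.820, -0.353)
t=1.000: state=(1.620, -0.446)
t=1.500: state=(1.367, -0.583)
t=2.000: state=(1.011, -0.888)
t=2.500: state=(0.376, -1.858)
t=3.000: state=(-1.104, -3.705)
t=3.500: state=(-2.014, -0.171)
t=4.000: state=(-1.925, 0.322)
t=4.500: state=(-1.744, 0.399)
t=5.000: state=(-1.522, 0.494)
t=5.500: state=(-1.235, 0.677)
t=6.000: state=(-0.800, 1.152)
t=6.500: state=(0.105, 2.795)
t=7.000: state=(1.739, 2.090)
t=7.500: state=(2.004, -0.192)
t=8.000: state=(1.854, -0.358)
t=8.500: state=(1.657, -0.433)
t=9.000: state=(1.413, -0.554)
t=9.500: state=(1.080, -0.816)
t=10.000: state=(0.516, -1.603)
t=10.500: state=(-0.800, -3.731)
t=11.000: state=(-1.988, -0.485)
t=11.500: state=(-1.951, 0.301)
t=11.940: state=(-1.799, 0.379)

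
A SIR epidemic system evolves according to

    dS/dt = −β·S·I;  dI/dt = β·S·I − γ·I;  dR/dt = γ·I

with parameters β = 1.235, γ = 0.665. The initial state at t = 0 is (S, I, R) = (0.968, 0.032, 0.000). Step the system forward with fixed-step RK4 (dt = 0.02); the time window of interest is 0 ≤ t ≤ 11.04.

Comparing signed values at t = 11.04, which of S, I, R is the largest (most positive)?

largest component: R

t=0.000: state=(0.968, 0.032, 0.000)
step 1 (dt=0.02): k1=(-0.038, 0.017, 0.021), k2=(-0.038, 0.017, 0.021), k3=(-0.038, 0.017, 0.021), k4=(-0.039, 0.017, 0.022); state += dt/6·(k1+2k2+2k3+k4)
t=0.020: state=(0.967, 0.032, 0.000)
t=0.040: state=(0.966, 0.033, 0.001)
t=0.060: state=(0.966, 0.033, 0.001)
continuing one RK4 step at a time; state shown every 25 steps (Δt=0.5):
t=0.500: state=(0.946, 0.041, 0.012)
t=1.000: state=(0.919, 0.053, 0.028)
t=1.500: state=(0.886, 0.066, 0.048)
t=2.000: state=(0.847, 0.081, 0.072)
t=2.500: state=(0.802, 0.097, 0.102)
t=3.000: state=(0.751, 0.112, 0.136)
t=3.500: state=(0.698, 0.126, 0.176)
t=4.000: state=(0.644, 0.137, 0.220)
t=4.500: state=(0.590, 0.143, 0.266)
t=5.000: state=(0.540, 0.146, 0.315)
t=5.500: state=(0.493, 0.144, 0.363)
t=6.000: state=(0.452, 0.138, 0.410)
t=6.500: state=(0.416, 0.129, 0.454)
t=7.000: state=(0.386, 0.119, 0.496)
t=7.500: state=(0.360, 0.107, 0.533)
t=8.000: state=(0.338, 0.095, 0.567)
t=8.500: state=(0.320, 0.084, 0.597)
t=9.000: state=(0.305, 0.073, 0.623)
t=9.500: state=(0.292, 0.063, 0.645)
t=10.000: state=(0.282, 0.054, 0.664)
t=10.500: state=(0.273, 0.046, 0.681)
t=11.000: state=(0.266, 0.039, 0.695)
t=11.040: state=(0.266, 0.038, 0.696)
compare at T: S=0.266, I=0.038, R=0.696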